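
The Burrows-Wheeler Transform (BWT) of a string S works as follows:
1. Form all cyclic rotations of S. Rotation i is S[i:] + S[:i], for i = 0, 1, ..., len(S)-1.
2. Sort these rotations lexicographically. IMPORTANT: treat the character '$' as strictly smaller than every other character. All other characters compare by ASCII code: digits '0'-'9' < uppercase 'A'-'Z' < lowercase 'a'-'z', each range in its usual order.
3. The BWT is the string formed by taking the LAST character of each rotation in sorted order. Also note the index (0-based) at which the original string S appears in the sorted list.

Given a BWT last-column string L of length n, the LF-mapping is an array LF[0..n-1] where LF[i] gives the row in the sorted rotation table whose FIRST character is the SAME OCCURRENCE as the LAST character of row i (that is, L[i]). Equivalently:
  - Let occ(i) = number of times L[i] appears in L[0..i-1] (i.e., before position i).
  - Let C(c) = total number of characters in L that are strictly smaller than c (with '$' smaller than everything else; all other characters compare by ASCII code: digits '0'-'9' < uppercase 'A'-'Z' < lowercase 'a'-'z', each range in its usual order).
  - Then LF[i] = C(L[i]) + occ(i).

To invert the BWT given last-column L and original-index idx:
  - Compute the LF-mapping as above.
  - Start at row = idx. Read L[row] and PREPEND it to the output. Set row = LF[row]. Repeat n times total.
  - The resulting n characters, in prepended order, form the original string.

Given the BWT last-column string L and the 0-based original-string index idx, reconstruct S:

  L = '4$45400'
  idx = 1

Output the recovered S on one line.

LF mapping: 3 0 4 6 5 1 2
Walk LF starting at row 1, prepending L[row]:
  step 1: row=1, L[1]='$', prepend. Next row=LF[1]=0
  step 2: row=0, L[0]='4', prepend. Next row=LF[0]=3
  step 3: row=3, L[3]='5', prepend. Next row=LF[3]=6
  step 4: row=6, L[6]='0', prepend. Next row=LF[6]=2
  step 5: row=2, L[2]='4', prepend. Next row=LF[2]=4
  step 6: row=4, L[4]='4', prepend. Next row=LF[4]=5
  step 7: row=5, L[5]='0', prepend. Next row=LF[5]=1
Reversed output: 044054$

Answer: 044054$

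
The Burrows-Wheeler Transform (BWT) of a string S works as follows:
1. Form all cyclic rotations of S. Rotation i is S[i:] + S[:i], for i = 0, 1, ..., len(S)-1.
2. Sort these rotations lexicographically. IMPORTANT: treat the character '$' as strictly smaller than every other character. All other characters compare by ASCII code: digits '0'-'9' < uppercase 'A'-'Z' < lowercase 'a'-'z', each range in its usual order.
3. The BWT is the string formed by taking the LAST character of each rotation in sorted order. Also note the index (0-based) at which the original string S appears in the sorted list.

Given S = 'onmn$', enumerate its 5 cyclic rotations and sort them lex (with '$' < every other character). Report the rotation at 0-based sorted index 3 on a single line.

Answer: nmn$o

Derivation:
All 5 rotations (rotation i = S[i:]+S[:i]):
  rot[0] = onmn$
  rot[1] = nmn$o
  rot[2] = mn$on
  rot[3] = n$onm
  rot[4] = $onmn
Sorted (with $ < everything):
  sorted[0] = $onmn
  sorted[1] = mn$on
  sorted[2] = n$onm
  sorted[3] = nmn$o
  sorted[4] = onmn$
sorted[3] = nmn$o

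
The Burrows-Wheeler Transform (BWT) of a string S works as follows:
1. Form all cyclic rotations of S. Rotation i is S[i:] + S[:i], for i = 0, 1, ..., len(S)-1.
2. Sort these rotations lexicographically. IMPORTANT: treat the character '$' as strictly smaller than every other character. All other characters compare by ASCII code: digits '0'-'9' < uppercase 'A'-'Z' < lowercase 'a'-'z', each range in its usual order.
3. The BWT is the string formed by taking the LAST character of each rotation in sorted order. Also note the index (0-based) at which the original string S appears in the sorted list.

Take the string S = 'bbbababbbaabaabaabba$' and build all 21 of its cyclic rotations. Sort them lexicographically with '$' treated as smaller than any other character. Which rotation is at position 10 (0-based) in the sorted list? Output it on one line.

All 21 rotations (rotation i = S[i:]+S[:i]):
  rot[0] = bbbababbbaabaabaabba$
  rot[1] = bbababbbaabaabaabba$b
  rot[2] = bababbbaabaabaabba$bb
  rot[3] = ababbbaabaabaabba$bbb
  rot[4] = babbbaabaabaabba$bbba
  rot[5] = abbbaabaabaabba$bbbab
  rot[6] = bbbaabaabaabba$bbbaba
  rot[7] = bbaabaabaabba$bbbabab
  rot[8] = baabaabaabba$bbbababb
  rot[9] = aabaabaabba$bbbababbb
  rot[10] = abaabaabba$bbbababbba
  rot[11] = baabaabba$bbbababbbaa
  rot[12] = aabaabba$bbbababbbaab
  rot[13] = abaabba$bbbababbbaaba
  rot[14] = baabba$bbbababbbaabaa
  rot[15] = aabba$bbbababbbaabaab
  rot[16] = abba$bbbababbbaabaaba
  rot[17] = bba$bbbababbbaabaabaa
  rot[18] = ba$bbbababbbaabaabaab
  rot[19] = a$bbbababbbaabaabaabb
  rot[20] = $bbbababbbaabaabaabba
Sorted (with $ < everything):
  sorted[0] = $bbbababbbaabaabaabba
  sorted[1] = a$bbbababbbaabaabaabb
  sorted[2] = aabaabaabba$bbbababbb
  sorted[3] = aabaabba$bbbababbbaab
  sorted[4] = aabba$bbbababbbaabaab
  sorted[5] = abaabaabba$bbbababbba
  sorted[6] = abaabba$bbbababbbaaba
  sorted[7] = ababbbaabaabaabba$bbb
  sorted[8] = abba$bbbababbbaabaaba
  sorted[9] = abbbaabaabaabba$bbbab
  sorted[10] = ba$bbbababbbaabaabaab
  sorted[11] = baabaabaabba$bbbababb
  sorted[12] = baabaabba$bbbababbbaa
  sorted[13] = baabba$bbbababbbaabaa
  sorted[14] = bababbbaabaabaabba$bb
  sorted[15] = babbbaabaabaabba$bbba
  sorted[16] = bba$bbbababbbaabaabaa
  sorted[17] = bbaabaabaabba$bbbabab
  sorted[18] = bbababbbaabaabaabba$b
  sorted[19] = bbbaabaabaabba$bbbaba
  sorted[20] = bbbababbbaabaabaabba$
sorted[10] = ba$bbbababbbaabaabaab

Answer: ba$bbbababbbaabaabaab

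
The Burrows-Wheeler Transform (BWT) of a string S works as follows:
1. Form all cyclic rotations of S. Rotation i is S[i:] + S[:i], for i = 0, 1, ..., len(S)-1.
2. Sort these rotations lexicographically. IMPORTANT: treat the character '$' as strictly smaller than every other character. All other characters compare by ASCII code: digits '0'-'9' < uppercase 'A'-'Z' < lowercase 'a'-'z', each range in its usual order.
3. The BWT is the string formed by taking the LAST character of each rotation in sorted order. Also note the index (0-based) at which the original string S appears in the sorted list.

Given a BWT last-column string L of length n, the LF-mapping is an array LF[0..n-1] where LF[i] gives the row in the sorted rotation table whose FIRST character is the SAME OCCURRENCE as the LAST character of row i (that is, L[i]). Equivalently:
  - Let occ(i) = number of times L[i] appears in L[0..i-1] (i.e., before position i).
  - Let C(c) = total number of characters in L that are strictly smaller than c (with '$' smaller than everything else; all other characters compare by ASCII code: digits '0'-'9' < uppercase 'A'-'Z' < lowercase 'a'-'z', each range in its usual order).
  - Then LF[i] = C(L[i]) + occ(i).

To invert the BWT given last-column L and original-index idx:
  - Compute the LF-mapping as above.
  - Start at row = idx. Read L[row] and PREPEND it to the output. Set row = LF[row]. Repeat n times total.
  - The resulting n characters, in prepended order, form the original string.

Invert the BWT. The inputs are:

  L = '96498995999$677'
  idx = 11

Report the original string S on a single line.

LF mapping: 8 3 1 9 7 10 11 2 12 13 14 0 4 5 6
Walk LF starting at row 11, prepending L[row]:
  step 1: row=11, L[11]='$', prepend. Next row=LF[11]=0
  step 2: row=0, L[0]='9', prepend. Next row=LF[0]=8
  step 3: row=8, L[8]='9', prepend. Next row=LF[8]=12
  step 4: row=12, L[12]='6', prepend. Next row=LF[12]=4
  step 5: row=4, L[4]='8', prepend. Next row=LF[4]=7
  step 6: row=7, L[7]='5', prepend. Next row=LF[7]=2
  step 7: row=2, L[2]='4', prepend. Next row=LF[2]=1
  step 8: row=1, L[1]='6', prepend. Next row=LF[1]=3
  step 9: row=3, L[3]='9', prepend. Next row=LF[3]=9
  step 10: row=9, L[9]='9', prepend. Next row=LF[9]=13
  step 11: row=13, L[13]='7', prepend. Next row=LF[13]=5
  step 12: row=5, L[5]='9', prepend. Next row=LF[5]=10
  step 13: row=10, L[10]='9', prepend. Next row=LF[10]=14
  step 14: row=14, L[14]='7', prepend. Next row=LF[14]=6
  step 15: row=6, L[6]='9', prepend. Next row=LF[6]=11
Reversed output: 97997996458699$

Answer: 97997996458699$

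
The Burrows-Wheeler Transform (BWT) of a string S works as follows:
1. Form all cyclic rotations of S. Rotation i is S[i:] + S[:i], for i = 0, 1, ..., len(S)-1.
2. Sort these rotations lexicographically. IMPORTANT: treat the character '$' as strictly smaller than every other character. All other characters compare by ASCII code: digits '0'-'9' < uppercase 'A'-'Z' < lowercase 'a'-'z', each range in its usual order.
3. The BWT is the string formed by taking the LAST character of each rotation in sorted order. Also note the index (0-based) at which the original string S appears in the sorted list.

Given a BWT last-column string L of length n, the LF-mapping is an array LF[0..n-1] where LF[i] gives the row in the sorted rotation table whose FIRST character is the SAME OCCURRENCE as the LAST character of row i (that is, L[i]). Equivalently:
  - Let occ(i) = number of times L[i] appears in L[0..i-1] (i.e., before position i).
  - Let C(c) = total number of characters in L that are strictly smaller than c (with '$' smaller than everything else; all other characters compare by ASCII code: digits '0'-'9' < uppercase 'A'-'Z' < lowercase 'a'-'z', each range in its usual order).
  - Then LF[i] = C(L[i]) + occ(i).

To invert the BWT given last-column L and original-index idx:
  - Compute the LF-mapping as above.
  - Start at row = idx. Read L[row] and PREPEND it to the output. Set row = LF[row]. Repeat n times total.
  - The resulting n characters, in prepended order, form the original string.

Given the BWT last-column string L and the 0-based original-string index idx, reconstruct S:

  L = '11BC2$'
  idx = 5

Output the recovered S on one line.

Answer: C2B11$

Derivation:
LF mapping: 1 2 4 5 3 0
Walk LF starting at row 5, prepending L[row]:
  step 1: row=5, L[5]='$', prepend. Next row=LF[5]=0
  step 2: row=0, L[0]='1', prepend. Next row=LF[0]=1
  step 3: row=1, L[1]='1', prepend. Next row=LF[1]=2
  step 4: row=2, L[2]='B', prepend. Next row=LF[2]=4
  step 5: row=4, L[4]='2', prepend. Next row=LF[4]=3
  step 6: row=3, L[3]='C', prepend. Next row=LF[3]=5
Reversed output: C2B11$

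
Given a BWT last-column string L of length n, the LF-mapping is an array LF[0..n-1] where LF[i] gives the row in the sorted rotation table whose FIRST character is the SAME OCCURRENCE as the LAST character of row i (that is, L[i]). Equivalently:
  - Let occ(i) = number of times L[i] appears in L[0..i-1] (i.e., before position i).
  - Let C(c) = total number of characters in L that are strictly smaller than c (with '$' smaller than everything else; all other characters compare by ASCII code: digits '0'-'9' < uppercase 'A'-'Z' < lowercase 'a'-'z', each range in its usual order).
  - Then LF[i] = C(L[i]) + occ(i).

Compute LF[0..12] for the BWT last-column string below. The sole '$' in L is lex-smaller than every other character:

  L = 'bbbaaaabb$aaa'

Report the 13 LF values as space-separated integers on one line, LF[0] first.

Answer: 8 9 10 1 2 3 4 11 12 0 5 6 7

Derivation:
Char counts: '$':1, 'a':7, 'b':5
C (first-col start): C('$')=0, C('a')=1, C('b')=8
L[0]='b': occ=0, LF[0]=C('b')+0=8+0=8
L[1]='b': occ=1, LF[1]=C('b')+1=8+1=9
L[2]='b': occ=2, LF[2]=C('b')+2=8+2=10
L[3]='a': occ=0, LF[3]=C('a')+0=1+0=1
L[4]='a': occ=1, LF[4]=C('a')+1=1+1=2
L[5]='a': occ=2, LF[5]=C('a')+2=1+2=3
L[6]='a': occ=3, LF[6]=C('a')+3=1+3=4
L[7]='b': occ=3, LF[7]=C('b')+3=8+3=11
L[8]='b': occ=4, LF[8]=C('b')+4=8+4=12
L[9]='$': occ=0, LF[9]=C('$')+0=0+0=0
L[10]='a': occ=4, LF[10]=C('a')+4=1+4=5
L[11]='a': occ=5, LF[11]=C('a')+5=1+5=6
L[12]='a': occ=6, LF[12]=C('a')+6=1+6=7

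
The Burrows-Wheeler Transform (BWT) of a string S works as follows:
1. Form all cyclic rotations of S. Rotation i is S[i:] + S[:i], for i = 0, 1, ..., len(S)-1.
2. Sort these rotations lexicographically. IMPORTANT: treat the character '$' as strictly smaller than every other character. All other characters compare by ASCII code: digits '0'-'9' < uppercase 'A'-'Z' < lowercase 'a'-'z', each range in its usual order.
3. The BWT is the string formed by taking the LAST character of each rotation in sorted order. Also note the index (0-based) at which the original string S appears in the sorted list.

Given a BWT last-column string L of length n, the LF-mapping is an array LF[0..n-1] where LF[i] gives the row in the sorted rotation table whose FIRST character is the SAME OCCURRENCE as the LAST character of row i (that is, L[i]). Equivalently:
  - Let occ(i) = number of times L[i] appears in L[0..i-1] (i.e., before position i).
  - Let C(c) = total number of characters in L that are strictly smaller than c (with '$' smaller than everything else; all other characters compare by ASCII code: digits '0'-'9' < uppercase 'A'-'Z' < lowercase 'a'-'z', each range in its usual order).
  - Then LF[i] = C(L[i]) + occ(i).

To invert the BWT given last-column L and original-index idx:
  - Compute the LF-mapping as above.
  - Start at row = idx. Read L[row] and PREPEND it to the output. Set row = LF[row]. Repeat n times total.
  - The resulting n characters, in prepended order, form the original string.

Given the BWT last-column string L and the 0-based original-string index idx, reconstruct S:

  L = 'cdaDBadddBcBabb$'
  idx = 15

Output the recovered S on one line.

Answer: dbdaaBbdadBDBcc$

Derivation:
LF mapping: 10 12 5 4 1 6 13 14 15 2 11 3 7 8 9 0
Walk LF starting at row 15, prepending L[row]:
  step 1: row=15, L[15]='$', prepend. Next row=LF[15]=0
  step 2: row=0, L[0]='c', prepend. Next row=LF[0]=10
  step 3: row=10, L[10]='c', prepend. Next row=LF[10]=11
  step 4: row=11, L[11]='B', prepend. Next row=LF[11]=3
  step 5: row=3, L[3]='D', prepend. Next row=LF[3]=4
  step 6: row=4, L[4]='B', prepend. Next row=LF[4]=1
  step 7: row=1, L[1]='d', prepend. Next row=LF[1]=12
  step 8: row=12, L[12]='a', prepend. Next row=LF[12]=7
  step 9: row=7, L[7]='d', prepend. Next row=LF[7]=14
  step 10: row=14, L[14]='b', prepend. Next row=LF[14]=9
  step 11: row=9, L[9]='B', prepend. Next row=LF[9]=2
  step 12: row=2, L[2]='a', prepend. Next row=LF[2]=5
  step 13: row=5, L[5]='a', prepend. Next row=LF[5]=6
  step 14: row=6, L[6]='d', prepend. Next row=LF[6]=13
  step 15: row=13, L[13]='b', prepend. Next row=LF[13]=8
  step 16: row=8, L[8]='d', prepend. Next row=LF[8]=15
Reversed output: dbdaaBbdadBDBcc$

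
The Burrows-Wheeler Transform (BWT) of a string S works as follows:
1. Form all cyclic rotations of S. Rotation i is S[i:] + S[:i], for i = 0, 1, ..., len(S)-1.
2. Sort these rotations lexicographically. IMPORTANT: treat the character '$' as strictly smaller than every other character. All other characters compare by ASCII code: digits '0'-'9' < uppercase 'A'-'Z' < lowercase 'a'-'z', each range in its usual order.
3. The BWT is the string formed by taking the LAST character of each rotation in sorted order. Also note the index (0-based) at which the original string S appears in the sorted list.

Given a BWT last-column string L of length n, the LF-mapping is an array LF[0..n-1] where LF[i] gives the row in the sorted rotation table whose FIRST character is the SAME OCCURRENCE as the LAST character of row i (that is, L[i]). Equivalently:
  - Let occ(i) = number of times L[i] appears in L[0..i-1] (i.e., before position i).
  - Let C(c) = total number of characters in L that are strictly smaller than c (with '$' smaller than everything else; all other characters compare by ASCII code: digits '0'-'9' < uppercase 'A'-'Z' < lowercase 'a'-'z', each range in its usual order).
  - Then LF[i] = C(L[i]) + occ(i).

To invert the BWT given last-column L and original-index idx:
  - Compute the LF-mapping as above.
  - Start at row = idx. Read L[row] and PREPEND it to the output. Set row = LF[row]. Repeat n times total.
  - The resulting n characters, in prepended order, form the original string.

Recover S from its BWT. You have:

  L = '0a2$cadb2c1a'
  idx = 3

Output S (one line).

Answer: 21cc2badaa0$

Derivation:
LF mapping: 1 5 3 0 9 6 11 8 4 10 2 7
Walk LF starting at row 3, prepending L[row]:
  step 1: row=3, L[3]='$', prepend. Next row=LF[3]=0
  step 2: row=0, L[0]='0', prepend. Next row=LF[0]=1
  step 3: row=1, L[1]='a', prepend. Next row=LF[1]=5
  step 4: row=5, L[5]='a', prepend. Next row=LF[5]=6
  step 5: row=6, L[6]='d', prepend. Next row=LF[6]=11
  step 6: row=11, L[11]='a', prepend. Next row=LF[11]=7
  step 7: row=7, L[7]='b', prepend. Next row=LF[7]=8
  step 8: row=8, L[8]='2', prepend. Next row=LF[8]=4
  step 9: row=4, L[4]='c', prepend. Next row=LF[4]=9
  step 10: row=9, L[9]='c', prepend. Next row=LF[9]=10
  step 11: row=10, L[10]='1', prepend. Next row=LF[10]=2
  step 12: row=2, L[2]='2', prepend. Next row=LF[2]=3
Reversed output: 21cc2badaa0$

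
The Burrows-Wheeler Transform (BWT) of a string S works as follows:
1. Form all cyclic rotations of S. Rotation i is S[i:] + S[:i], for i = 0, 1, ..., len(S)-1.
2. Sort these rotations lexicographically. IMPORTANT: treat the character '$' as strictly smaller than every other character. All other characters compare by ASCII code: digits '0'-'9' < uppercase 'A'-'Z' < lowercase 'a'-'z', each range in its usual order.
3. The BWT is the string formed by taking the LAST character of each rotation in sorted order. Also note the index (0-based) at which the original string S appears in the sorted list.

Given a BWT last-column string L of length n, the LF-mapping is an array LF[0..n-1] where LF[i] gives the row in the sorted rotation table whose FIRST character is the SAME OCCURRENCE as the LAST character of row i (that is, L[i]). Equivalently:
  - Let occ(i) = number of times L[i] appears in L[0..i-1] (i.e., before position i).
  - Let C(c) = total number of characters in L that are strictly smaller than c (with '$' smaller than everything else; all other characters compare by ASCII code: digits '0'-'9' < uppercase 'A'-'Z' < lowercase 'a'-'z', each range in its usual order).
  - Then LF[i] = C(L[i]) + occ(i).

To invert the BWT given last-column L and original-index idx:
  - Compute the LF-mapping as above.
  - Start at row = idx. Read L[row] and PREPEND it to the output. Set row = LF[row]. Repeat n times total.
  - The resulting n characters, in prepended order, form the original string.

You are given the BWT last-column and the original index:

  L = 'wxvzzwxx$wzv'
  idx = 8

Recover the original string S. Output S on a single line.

Answer: xxxvvzzwwzw$

Derivation:
LF mapping: 3 6 1 9 10 4 7 8 0 5 11 2
Walk LF starting at row 8, prepending L[row]:
  step 1: row=8, L[8]='$', prepend. Next row=LF[8]=0
  step 2: row=0, L[0]='w', prepend. Next row=LF[0]=3
  step 3: row=3, L[3]='z', prepend. Next row=LF[3]=9
  step 4: row=9, L[9]='w', prepend. Next row=LF[9]=5
  step 5: row=5, L[5]='w', prepend. Next row=LF[5]=4
  step 6: row=4, L[4]='z', prepend. Next row=LF[4]=10
  step 7: row=10, L[10]='z', prepend. Next row=LF[10]=11
  step 8: row=11, L[11]='v', prepend. Next row=LF[11]=2
  step 9: row=2, L[2]='v', prepend. Next row=LF[2]=1
  step 10: row=1, L[1]='x', prepend. Next row=LF[1]=6
  step 11: row=6, L[6]='x', prepend. Next row=LF[6]=7
  step 12: row=7, L[7]='x', prepend. Next row=LF[7]=8
Reversed output: xxxvvzzwwzw$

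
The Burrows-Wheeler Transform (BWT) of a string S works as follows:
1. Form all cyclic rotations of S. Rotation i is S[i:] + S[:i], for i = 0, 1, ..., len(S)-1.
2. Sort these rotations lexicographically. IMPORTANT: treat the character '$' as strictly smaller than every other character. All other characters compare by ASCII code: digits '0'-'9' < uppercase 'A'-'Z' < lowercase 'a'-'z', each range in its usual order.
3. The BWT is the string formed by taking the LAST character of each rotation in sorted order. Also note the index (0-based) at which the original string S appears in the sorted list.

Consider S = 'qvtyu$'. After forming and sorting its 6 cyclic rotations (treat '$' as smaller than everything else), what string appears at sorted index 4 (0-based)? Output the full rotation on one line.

Answer: vtyu$q

Derivation:
All 6 rotations (rotation i = S[i:]+S[:i]):
  rot[0] = qvtyu$
  rot[1] = vtyu$q
  rot[2] = tyu$qv
  rot[3] = yu$qvt
  rot[4] = u$qvty
  rot[5] = $qvtyu
Sorted (with $ < everything):
  sorted[0] = $qvtyu
  sorted[1] = qvtyu$
  sorted[2] = tyu$qv
  sorted[3] = u$qvty
  sorted[4] = vtyu$q
  sorted[5] = yu$qvt
sorted[4] = vtyu$q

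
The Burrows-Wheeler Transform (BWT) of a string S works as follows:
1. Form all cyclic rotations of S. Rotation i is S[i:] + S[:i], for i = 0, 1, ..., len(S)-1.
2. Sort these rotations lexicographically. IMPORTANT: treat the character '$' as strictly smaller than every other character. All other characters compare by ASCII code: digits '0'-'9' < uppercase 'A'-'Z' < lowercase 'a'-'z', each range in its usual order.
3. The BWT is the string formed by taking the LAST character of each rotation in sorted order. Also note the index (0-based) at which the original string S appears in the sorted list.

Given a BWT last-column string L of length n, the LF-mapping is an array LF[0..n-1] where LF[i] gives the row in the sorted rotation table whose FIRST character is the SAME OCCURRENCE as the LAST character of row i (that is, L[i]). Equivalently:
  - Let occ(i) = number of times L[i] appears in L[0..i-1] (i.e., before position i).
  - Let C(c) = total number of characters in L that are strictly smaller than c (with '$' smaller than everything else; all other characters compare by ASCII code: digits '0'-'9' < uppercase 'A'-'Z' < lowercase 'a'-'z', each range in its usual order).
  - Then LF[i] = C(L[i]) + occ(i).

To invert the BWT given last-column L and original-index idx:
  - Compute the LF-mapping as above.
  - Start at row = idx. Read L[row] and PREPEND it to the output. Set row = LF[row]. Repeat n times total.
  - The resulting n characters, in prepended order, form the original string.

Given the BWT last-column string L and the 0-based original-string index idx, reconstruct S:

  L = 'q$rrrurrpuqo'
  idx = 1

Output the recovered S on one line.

LF mapping: 3 0 5 6 7 10 8 9 2 11 4 1
Walk LF starting at row 1, prepending L[row]:
  step 1: row=1, L[1]='$', prepend. Next row=LF[1]=0
  step 2: row=0, L[0]='q', prepend. Next row=LF[0]=3
  step 3: row=3, L[3]='r', prepend. Next row=LF[3]=6
  step 4: row=6, L[6]='r', prepend. Next row=LF[6]=8
  step 5: row=8, L[8]='p', prepend. Next row=LF[8]=2
  step 6: row=2, L[2]='r', prepend. Next row=LF[2]=5
  step 7: row=5, L[5]='u', prepend. Next row=LF[5]=10
  step 8: row=10, L[10]='q', prepend. Next row=LF[10]=4
  step 9: row=4, L[4]='r', prepend. Next row=LF[4]=7
  step 10: row=7, L[7]='r', prepend. Next row=LF[7]=9
  step 11: row=9, L[9]='u', prepend. Next row=LF[9]=11
  step 12: row=11, L[11]='o', prepend. Next row=LF[11]=1
Reversed output: ourrqurprrq$

Answer: ourrqurprrq$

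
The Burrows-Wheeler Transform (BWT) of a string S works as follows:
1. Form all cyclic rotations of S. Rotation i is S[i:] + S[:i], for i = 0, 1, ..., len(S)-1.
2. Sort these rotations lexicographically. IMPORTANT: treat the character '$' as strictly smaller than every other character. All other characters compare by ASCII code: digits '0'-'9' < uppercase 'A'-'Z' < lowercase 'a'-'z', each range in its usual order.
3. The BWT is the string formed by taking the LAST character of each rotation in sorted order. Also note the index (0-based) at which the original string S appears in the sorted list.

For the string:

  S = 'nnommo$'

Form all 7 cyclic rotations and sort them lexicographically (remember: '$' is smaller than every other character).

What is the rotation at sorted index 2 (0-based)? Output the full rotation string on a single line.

Answer: mo$nnom

Derivation:
All 7 rotations (rotation i = S[i:]+S[:i]):
  rot[0] = nnommo$
  rot[1] = nommo$n
  rot[2] = ommo$nn
  rot[3] = mmo$nno
  rot[4] = mo$nnom
  rot[5] = o$nnomm
  rot[6] = $nnommo
Sorted (with $ < everything):
  sorted[0] = $nnommo
  sorted[1] = mmo$nno
  sorted[2] = mo$nnom
  sorted[3] = nnommo$
  sorted[4] = nommo$n
  sorted[5] = o$nnomm
  sorted[6] = ommo$nn
sorted[2] = mo$nnom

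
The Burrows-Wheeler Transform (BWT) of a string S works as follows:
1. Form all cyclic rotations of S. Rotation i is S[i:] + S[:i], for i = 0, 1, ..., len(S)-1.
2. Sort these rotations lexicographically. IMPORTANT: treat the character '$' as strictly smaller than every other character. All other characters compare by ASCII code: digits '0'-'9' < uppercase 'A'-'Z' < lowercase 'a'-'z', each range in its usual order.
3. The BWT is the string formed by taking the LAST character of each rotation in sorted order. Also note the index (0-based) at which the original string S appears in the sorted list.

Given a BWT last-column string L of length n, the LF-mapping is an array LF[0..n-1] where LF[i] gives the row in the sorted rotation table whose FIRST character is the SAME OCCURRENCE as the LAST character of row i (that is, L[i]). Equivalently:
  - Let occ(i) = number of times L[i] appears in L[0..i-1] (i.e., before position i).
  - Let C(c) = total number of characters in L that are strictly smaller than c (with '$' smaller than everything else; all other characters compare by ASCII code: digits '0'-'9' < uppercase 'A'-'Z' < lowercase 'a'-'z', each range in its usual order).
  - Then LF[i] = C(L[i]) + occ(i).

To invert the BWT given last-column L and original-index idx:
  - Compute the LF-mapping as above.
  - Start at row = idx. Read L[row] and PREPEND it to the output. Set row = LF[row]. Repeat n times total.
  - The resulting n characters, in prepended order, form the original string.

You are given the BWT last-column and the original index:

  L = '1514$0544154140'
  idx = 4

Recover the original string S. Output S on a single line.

LF mapping: 3 12 4 7 0 1 13 8 9 5 14 10 6 11 2
Walk LF starting at row 4, prepending L[row]:
  step 1: row=4, L[4]='$', prepend. Next row=LF[4]=0
  step 2: row=0, L[0]='1', prepend. Next row=LF[0]=3
  step 3: row=3, L[3]='4', prepend. Next row=LF[3]=7
  step 4: row=7, L[7]='4', prepend. Next row=LF[7]=8
  step 5: row=8, L[8]='4', prepend. Next row=LF[8]=9
  step 6: row=9, L[9]='1', prepend. Next row=LF[9]=5
  step 7: row=5, L[5]='0', prepend. Next row=LF[5]=1
  step 8: row=1, L[1]='5', prepend. Next row=LF[1]=12
  step 9: row=12, L[12]='1', prepend. Next row=LF[12]=6
  step 10: row=6, L[6]='5', prepend. Next row=LF[6]=13
  step 11: row=13, L[13]='4', prepend. Next row=LF[13]=11
  step 12: row=11, L[11]='4', prepend. Next row=LF[11]=10
  step 13: row=10, L[10]='5', prepend. Next row=LF[10]=14
  step 14: row=14, L[14]='0', prepend. Next row=LF[14]=2
  step 15: row=2, L[2]='1', prepend. Next row=LF[2]=4
Reversed output: 10544515014441$

Answer: 10544515014441$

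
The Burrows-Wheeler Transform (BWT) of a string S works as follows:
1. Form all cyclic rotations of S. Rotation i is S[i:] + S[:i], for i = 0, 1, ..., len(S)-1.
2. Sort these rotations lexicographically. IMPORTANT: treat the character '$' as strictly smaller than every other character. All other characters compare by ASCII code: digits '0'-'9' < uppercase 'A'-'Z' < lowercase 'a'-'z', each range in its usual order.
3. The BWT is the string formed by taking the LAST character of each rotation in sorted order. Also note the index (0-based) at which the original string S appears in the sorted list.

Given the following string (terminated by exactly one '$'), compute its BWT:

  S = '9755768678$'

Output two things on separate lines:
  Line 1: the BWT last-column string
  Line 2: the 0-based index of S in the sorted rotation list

Answer: 8758795676$
10

Derivation:
All 11 rotations (rotation i = S[i:]+S[:i]):
  rot[0] = 9755768678$
  rot[1] = 755768678$9
  rot[2] = 55768678$97
  rot[3] = 5768678$975
  rot[4] = 768678$9755
  rot[5] = 68678$97557
  rot[6] = 8678$975576
  rot[7] = 678$9755768
  rot[8] = 78$97557686
  rot[9] = 8$975576867
  rot[10] = $9755768678
Sorted (with $ < everything):
  sorted[0] = $9755768678  (last char: '8')
  sorted[1] = 55768678$97  (last char: '7')
  sorted[2] = 5768678$975  (last char: '5')
  sorted[3] = 678$9755768  (last char: '8')
  sorted[4] = 68678$97557  (last char: '7')
  sorted[5] = 755768678$9  (last char: '9')
  sorted[6] = 768678$9755  (last char: '5')
  sorted[7] = 78$97557686  (last char: '6')
  sorted[8] = 8$975576867  (last char: '7')
  sorted[9] = 8678$975576  (last char: '6')
  sorted[10] = 9755768678$  (last char: '$')
Last column: 8758795676$
Original string S is at sorted index 10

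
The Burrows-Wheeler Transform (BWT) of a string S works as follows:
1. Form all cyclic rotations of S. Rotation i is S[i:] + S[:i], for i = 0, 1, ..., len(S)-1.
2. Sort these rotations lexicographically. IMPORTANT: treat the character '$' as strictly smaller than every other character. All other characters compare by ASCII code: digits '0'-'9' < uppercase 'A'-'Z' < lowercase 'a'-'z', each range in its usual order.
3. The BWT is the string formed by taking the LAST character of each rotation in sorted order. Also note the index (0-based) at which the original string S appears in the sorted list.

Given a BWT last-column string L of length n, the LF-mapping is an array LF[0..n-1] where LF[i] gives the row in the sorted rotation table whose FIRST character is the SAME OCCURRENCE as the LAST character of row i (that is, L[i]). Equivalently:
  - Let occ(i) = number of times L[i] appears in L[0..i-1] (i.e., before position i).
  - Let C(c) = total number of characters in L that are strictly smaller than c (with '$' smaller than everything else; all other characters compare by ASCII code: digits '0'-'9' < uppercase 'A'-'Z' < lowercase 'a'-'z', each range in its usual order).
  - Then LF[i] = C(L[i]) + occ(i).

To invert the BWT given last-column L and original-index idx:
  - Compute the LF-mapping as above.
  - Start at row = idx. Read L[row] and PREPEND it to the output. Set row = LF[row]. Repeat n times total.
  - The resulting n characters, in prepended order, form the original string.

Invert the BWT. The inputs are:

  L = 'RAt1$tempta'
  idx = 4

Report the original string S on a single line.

Answer: attemptA1R$

Derivation:
LF mapping: 3 2 8 1 0 9 5 6 7 10 4
Walk LF starting at row 4, prepending L[row]:
  step 1: row=4, L[4]='$', prepend. Next row=LF[4]=0
  step 2: row=0, L[0]='R', prepend. Next row=LF[0]=3
  step 3: row=3, L[3]='1', prepend. Next row=LF[3]=1
  step 4: row=1, L[1]='A', prepend. Next row=LF[1]=2
  step 5: row=2, L[2]='t', prepend. Next row=LF[2]=8
  step 6: row=8, L[8]='p', prepend. Next row=LF[8]=7
  step 7: row=7, L[7]='m', prepend. Next row=LF[7]=6
  step 8: row=6, L[6]='e', prepend. Next row=LF[6]=5
  step 9: row=5, L[5]='t', prepend. Next row=LF[5]=9
  step 10: row=9, L[9]='t', prepend. Next row=LF[9]=10
  step 11: row=10, L[10]='a', prepend. Next row=LF[10]=4
Reversed output: attemptA1R$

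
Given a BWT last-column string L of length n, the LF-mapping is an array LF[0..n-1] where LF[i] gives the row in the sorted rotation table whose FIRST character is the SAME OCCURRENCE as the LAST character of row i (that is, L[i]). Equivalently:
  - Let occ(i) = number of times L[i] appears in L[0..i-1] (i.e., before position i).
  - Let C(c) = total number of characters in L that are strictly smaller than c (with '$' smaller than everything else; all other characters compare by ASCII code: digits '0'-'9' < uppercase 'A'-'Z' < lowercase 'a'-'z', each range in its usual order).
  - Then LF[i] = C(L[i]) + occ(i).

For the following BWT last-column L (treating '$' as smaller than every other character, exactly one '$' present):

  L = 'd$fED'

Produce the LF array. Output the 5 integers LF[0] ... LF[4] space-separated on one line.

Answer: 3 0 4 2 1

Derivation:
Char counts: '$':1, 'D':1, 'E':1, 'd':1, 'f':1
C (first-col start): C('$')=0, C('D')=1, C('E')=2, C('d')=3, C('f')=4
L[0]='d': occ=0, LF[0]=C('d')+0=3+0=3
L[1]='$': occ=0, LF[1]=C('$')+0=0+0=0
L[2]='f': occ=0, LF[2]=C('f')+0=4+0=4
L[3]='E': occ=0, LF[3]=C('E')+0=2+0=2
L[4]='D': occ=0, LF[4]=C('D')+0=1+0=1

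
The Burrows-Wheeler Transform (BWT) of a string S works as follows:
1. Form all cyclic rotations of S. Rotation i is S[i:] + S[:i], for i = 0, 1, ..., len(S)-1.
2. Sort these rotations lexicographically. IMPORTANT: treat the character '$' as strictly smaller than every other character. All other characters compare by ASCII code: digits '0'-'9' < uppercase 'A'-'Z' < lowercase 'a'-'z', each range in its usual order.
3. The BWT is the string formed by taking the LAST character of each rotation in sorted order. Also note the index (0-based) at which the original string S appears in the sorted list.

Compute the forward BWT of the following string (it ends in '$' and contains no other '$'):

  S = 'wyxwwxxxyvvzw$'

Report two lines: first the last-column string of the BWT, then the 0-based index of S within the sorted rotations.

Answer: wyvzxw$ywxxxwv
6

Derivation:
All 14 rotations (rotation i = S[i:]+S[:i]):
  rot[0] = wyxwwxxxyvvzw$
  rot[1] = yxwwxxxyvvzw$w
  rot[2] = xwwxxxyvvzw$wy
  rot[3] = wwxxxyvvzw$wyx
  rot[4] = wxxxyvvzw$wyxw
  rot[5] = xxxyvvzw$wyxww
  rot[6] = xxyvvzw$wyxwwx
  rot[7] = xyvvzw$wyxwwxx
  rot[8] = yvvzw$wyxwwxxx
  rot[9] = vvzw$wyxwwxxxy
  rot[10] = vzw$wyxwwxxxyv
  rot[11] = zw$wyxwwxxxyvv
  rot[12] = w$wyxwwxxxyvvz
  rot[13] = $wyxwwxxxyvvzw
Sorted (with $ < everything):
  sorted[0] = $wyxwwxxxyvvzw  (last char: 'w')
  sorted[1] = vvzw$wyxwwxxxy  (last char: 'y')
  sorted[2] = vzw$wyxwwxxxyv  (last char: 'v')
  sorted[3] = w$wyxwwxxxyvvz  (last char: 'z')
  sorted[4] = wwxxxyvvzw$wyx  (last char: 'x')
  sorted[5] = wxxxyvvzw$wyxw  (last char: 'w')
  sorted[6] = wyxwwxxxyvvzw$  (last char: '$')
  sorted[7] = xwwxxxyvvzw$wy  (last char: 'y')
  sorted[8] = xxxyvvzw$wyxww  (last char: 'w')
  sorted[9] = xxyvvzw$wyxwwx  (last char: 'x')
  sorted[10] = xyvvzw$wyxwwxx  (last char: 'x')
  sorted[11] = yvvzw$wyxwwxxx  (last char: 'x')
  sorted[12] = yxwwxxxyvvzw$w  (last char: 'w')
  sorted[13] = zw$wyxwwxxxyvv  (last char: 'v')
Last column: wyvzxw$ywxxxwv
Original string S is at sorted index 6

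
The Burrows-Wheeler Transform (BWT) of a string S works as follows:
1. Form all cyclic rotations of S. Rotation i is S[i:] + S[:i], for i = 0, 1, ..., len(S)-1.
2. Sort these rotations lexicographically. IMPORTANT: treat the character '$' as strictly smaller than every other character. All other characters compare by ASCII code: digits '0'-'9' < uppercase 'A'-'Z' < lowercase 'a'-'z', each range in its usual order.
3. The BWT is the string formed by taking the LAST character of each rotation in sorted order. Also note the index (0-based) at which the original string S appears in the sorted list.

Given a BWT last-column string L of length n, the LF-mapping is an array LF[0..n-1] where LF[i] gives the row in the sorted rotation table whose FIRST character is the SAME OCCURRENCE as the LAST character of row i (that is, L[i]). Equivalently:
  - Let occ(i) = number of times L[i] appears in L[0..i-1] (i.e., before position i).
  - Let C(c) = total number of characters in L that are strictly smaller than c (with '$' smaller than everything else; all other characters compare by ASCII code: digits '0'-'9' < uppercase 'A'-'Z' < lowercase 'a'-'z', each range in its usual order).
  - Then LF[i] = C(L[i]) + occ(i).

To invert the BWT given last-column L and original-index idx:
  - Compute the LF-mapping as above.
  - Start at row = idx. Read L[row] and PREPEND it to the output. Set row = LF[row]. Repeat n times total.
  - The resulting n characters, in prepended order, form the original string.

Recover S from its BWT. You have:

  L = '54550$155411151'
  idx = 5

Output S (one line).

Answer: 15401515115545$

Derivation:
LF mapping: 9 7 10 11 1 0 2 12 13 8 3 4 5 14 6
Walk LF starting at row 5, prepending L[row]:
  step 1: row=5, L[5]='$', prepend. Next row=LF[5]=0
  step 2: row=0, L[0]='5', prepend. Next row=LF[0]=9
  step 3: row=9, L[9]='4', prepend. Next row=LF[9]=8
  step 4: row=8, L[8]='5', prepend. Next row=LF[8]=13
  step 5: row=13, L[13]='5', prepend. Next row=LF[13]=14
  step 6: row=14, L[14]='1', prepend. Next row=LF[14]=6
  step 7: row=6, L[6]='1', prepend. Next row=LF[6]=2
  step 8: row=2, L[2]='5', prepend. Next row=LF[2]=10
  step 9: row=10, L[10]='1', prepend. Next row=LF[10]=3
  step 10: row=3, L[3]='5', prepend. Next row=LF[3]=11
  step 11: row=11, L[11]='1', prepend. Next row=LF[11]=4
  step 12: row=4, L[4]='0', prepend. Next row=LF[4]=1
  step 13: row=1, L[1]='4', prepend. Next row=LF[1]=7
  step 14: row=7, L[7]='5', prepend. Next row=LF[7]=12
  step 15: row=12, L[12]='1', prepend. Next row=LF[12]=5
Reversed output: 15401515115545$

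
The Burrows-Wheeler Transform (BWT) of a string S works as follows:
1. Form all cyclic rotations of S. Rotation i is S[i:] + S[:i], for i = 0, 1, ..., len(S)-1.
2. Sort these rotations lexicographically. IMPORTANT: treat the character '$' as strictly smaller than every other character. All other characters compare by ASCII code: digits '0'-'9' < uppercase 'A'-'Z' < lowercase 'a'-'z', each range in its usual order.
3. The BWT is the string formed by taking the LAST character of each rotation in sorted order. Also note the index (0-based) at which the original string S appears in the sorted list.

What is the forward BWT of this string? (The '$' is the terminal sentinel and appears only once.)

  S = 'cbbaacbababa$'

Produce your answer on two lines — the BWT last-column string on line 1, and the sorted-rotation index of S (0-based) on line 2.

Answer: abbbbaabacca$
12

Derivation:
All 13 rotations (rotation i = S[i:]+S[:i]):
  rot[0] = cbbaacbababa$
  rot[1] = bbaacbababa$c
  rot[2] = baacbababa$cb
  rot[3] = aacbababa$cbb
  rot[4] = acbababa$cbba
  rot[5] = cbababa$cbbaa
  rot[6] = bababa$cbbaac
  rot[7] = ababa$cbbaacb
  rot[8] = baba$cbbaacba
  rot[9] = aba$cbbaacbab
  rot[10] = ba$cbbaacbaba
  rot[11] = a$cbbaacbabab
  rot[12] = $cbbaacbababa
Sorted (with $ < everything):
  sorted[0] = $cbbaacbababa  (last char: 'a')
  sorted[1] = a$cbbaacbabab  (last char: 'b')
  sorted[2] = aacbababa$cbb  (last char: 'b')
  sorted[3] = aba$cbbaacbab  (last char: 'b')
  sorted[4] = ababa$cbbaacb  (last char: 'b')
  sorted[5] = acbababa$cbba  (last char: 'a')
  sorted[6] = ba$cbbaacbaba  (last char: 'a')
  sorted[7] = baacbababa$cb  (last char: 'b')
  sorted[8] = baba$cbbaacba  (last char: 'a')
  sorted[9] = bababa$cbbaac  (last char: 'c')
  sorted[10] = bbaacbababa$c  (last char: 'c')
  sorted[11] = cbababa$cbbaa  (last char: 'a')
  sorted[12] = cbbaacbababa$  (last char: '$')
Last column: abbbbaabacca$
Original string S is at sorted index 12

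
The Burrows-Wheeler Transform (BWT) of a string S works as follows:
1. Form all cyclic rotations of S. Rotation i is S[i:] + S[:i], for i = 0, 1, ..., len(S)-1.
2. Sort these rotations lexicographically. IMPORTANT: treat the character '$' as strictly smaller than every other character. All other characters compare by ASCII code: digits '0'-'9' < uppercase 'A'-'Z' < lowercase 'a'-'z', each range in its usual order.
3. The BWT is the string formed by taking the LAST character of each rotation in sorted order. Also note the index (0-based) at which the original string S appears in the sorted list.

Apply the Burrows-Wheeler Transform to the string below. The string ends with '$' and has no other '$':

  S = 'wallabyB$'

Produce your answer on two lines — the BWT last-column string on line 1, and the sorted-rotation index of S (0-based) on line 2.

All 9 rotations (rotation i = S[i:]+S[:i]):
  rot[0] = wallabyB$
  rot[1] = allabyB$w
  rot[2] = llabyB$wa
  rot[3] = labyB$wal
  rot[4] = abyB$wall
  rot[5] = byB$walla
  rot[6] = yB$wallab
  rot[7] = B$wallaby
  rot[8] = $wallabyB
Sorted (with $ < everything):
  sorted[0] = $wallabyB  (last char: 'B')
  sorted[1] = B$wallaby  (last char: 'y')
  sorted[2] = abyB$wall  (last char: 'l')
  sorted[3] = allabyB$w  (last char: 'w')
  sorted[4] = byB$walla  (last char: 'a')
  sorted[5] = labyB$wal  (last char: 'l')
  sorted[6] = llabyB$wa  (last char: 'a')
  sorted[7] = wallabyB$  (last char: '$')
  sorted[8] = yB$wallab  (last char: 'b')
Last column: Bylwala$b
Original string S is at sorted index 7

Answer: Bylwala$b
7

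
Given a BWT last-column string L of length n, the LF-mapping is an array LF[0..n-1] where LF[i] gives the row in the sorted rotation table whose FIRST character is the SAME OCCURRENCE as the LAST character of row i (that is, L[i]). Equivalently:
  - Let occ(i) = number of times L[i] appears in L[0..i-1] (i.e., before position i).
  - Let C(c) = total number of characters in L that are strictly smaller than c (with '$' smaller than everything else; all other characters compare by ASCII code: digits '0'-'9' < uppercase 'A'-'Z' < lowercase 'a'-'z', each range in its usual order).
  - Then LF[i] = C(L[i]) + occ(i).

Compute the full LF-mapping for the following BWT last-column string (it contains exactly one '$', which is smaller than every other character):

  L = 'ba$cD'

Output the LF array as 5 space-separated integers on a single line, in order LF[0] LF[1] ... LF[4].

Char counts: '$':1, 'D':1, 'a':1, 'b':1, 'c':1
C (first-col start): C('$')=0, C('D')=1, C('a')=2, C('b')=3, C('c')=4
L[0]='b': occ=0, LF[0]=C('b')+0=3+0=3
L[1]='a': occ=0, LF[1]=C('a')+0=2+0=2
L[2]='$': occ=0, LF[2]=C('$')+0=0+0=0
L[3]='c': occ=0, LF[3]=C('c')+0=4+0=4
L[4]='D': occ=0, LF[4]=C('D')+0=1+0=1

Answer: 3 2 0 4 1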